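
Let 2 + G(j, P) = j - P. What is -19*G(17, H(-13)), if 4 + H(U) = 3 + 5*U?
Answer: -1539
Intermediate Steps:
H(U) = -1 + 5*U (H(U) = -4 + (3 + 5*U) = -1 + 5*U)
G(j, P) = -2 + j - P (G(j, P) = -2 + (j - P) = -2 + j - P)
-19*G(17, H(-13)) = -19*(-2 + 17 - (-1 + 5*(-13))) = -19*(-2 + 17 - (-1 - 65)) = -19*(-2 + 17 - 1*(-66)) = -19*(-2 + 17 + 66) = -19*81 = -1539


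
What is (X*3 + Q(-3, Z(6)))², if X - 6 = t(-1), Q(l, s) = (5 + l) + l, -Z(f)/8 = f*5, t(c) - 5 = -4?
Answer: 400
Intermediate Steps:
t(c) = 1 (t(c) = 5 - 4 = 1)
Z(f) = -40*f (Z(f) = -8*f*5 = -40*f)
Q(l, s) = 5 + 2*l
X = 7 (X = 6 + 1 = 7)
(X*3 + Q(-3, Z(6)))² = (7*3 + (5 + 2*(-3)))² = (21 + (5 - 6))² = (21 - 1)² = 20² = 400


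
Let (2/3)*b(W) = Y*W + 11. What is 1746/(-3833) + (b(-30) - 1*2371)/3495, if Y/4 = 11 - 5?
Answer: -38533417/26792670 ≈ -1.4382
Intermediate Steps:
Y = 24 (Y = 4*(11 - 5) = 4*6 = 24)
b(W) = 33/2 + 36*W (b(W) = 3*(24*W + 11)/2 = 3*(11 + 24*W)/2 = 33/2 + 36*W)
1746/(-3833) + (b(-30) - 1*2371)/3495 = 1746/(-3833) + ((33/2 + 36*(-30)) - 1*2371)/3495 = 1746*(-1/3833) + ((33/2 - 1080) - 2371)*(1/3495) = -1746/3833 + (-2127/2 - 2371)*(1/3495) = -1746/3833 - 6869/2*1/3495 = -1746/3833 - 6869/6990 = -38533417/26792670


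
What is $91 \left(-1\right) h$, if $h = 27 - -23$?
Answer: $-4550$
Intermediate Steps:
$h = 50$ ($h = 27 + 23 = 50$)
$91 \left(-1\right) h = 91 \left(-1\right) 50 = \left(-91\right) 50 = -4550$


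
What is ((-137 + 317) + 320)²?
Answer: 250000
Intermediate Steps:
((-137 + 317) + 320)² = (180 + 320)² = 500² = 250000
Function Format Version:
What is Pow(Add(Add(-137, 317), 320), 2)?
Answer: 250000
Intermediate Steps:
Pow(Add(Add(-137, 317), 320), 2) = Pow(Add(180, 320), 2) = Pow(500, 2) = 250000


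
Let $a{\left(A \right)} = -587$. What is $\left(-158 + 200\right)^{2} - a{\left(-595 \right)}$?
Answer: $2351$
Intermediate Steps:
$\left(-158 + 200\right)^{2} - a{\left(-595 \right)} = \left(-158 + 200\right)^{2} - -587 = 42^{2} + 587 = 1764 + 587 = 2351$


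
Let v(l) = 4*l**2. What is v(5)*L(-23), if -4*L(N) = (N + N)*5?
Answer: 5750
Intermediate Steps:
L(N) = -5*N/2 (L(N) = -(N + N)*5/4 = -2*N*5/4 = -5*N/2)
v(5)*L(-23) = (4*5**2)*(-5/2*(-23)) = (4*25)*(115/2) = 100*(115/2) = 5750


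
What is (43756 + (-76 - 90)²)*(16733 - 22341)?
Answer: -399917696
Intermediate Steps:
(43756 + (-76 - 90)²)*(16733 - 22341) = (43756 + (-166)²)*(-5608) = (43756 + 27556)*(-5608) = 71312*(-5608) = -399917696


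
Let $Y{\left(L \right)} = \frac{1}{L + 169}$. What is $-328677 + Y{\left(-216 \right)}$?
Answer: $- \frac{15447820}{47} \approx -3.2868 \cdot 10^{5}$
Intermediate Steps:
$Y{\left(L \right)} = \frac{1}{169 + L}$
$-328677 + Y{\left(-216 \right)} = -328677 + \frac{1}{169 - 216} = -328677 + \frac{1}{-47} = -328677 - \frac{1}{47} = - \frac{15447820}{47}$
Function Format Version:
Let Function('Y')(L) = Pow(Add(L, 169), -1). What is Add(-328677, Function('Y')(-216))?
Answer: Rational(-15447820, 47) ≈ -3.2868e+5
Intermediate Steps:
Function('Y')(L) = Pow(Add(169, L), -1)
Add(-328677, Function('Y')(-216)) = Add(-328677, Pow(Add(169, -216), -1)) = Add(-328677, Pow(-47, -1)) = Add(-328677, Rational(-1, 47)) = Rational(-15447820, 47)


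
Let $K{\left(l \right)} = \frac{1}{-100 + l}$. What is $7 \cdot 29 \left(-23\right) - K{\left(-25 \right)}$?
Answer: $- \frac{583624}{125} \approx -4669.0$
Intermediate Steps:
$7 \cdot 29 \left(-23\right) - K{\left(-25 \right)} = 7 \cdot 29 \left(-23\right) - \frac{1}{-100 - 25} = 203 \left(-23\right) - \frac{1}{-125} = -4669 - - \frac{1}{125} = -4669 + \frac{1}{125} = - \frac{583624}{125}$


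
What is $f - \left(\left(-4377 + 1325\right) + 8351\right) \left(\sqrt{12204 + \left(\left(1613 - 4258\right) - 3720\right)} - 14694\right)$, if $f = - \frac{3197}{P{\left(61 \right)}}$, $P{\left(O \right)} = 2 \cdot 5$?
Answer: $\frac{778631863}{10} - 5299 \sqrt{5839} \approx 7.7458 \cdot 10^{7}$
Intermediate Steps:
$P{\left(O \right)} = 10$
$f = - \frac{3197}{10} \approx -319.7$
$f - \left(\left(-4377 + 1325\right) + 8351\right) \left(\sqrt{12204 + \left(\left(1613 - 4258\right) - 3720\right)} - 14694\right) = - \frac{3197}{10} - \left(\left(-4377 + 1325\right) + 8351\right) \left(\sqrt{12204 + \left(\left(1613 - 4258\right) - 3720\right)} - 14694\right) = - \frac{3197}{10} - \left(-3052 + 8351\right) \left(\sqrt{12204 - 6365} - 14694\right) = - \frac{3197}{10} - 5299 \left(\sqrt{12204 - 6365} - 14694\right) = - \frac{3197}{10} - 5299 \left(\sqrt{5839} - 14694\right) = - \frac{3197}{10} - 5299 \left(-14694 + \sqrt{5839}\right) = - \frac{3197}{10} - \left(-77863506 + 5299 \sqrt{5839}\right) = - \frac{3197}{10} + \left(77863506 - 5299 \sqrt{5839}\right) = \frac{778631863}{10} - 5299 \sqrt{5839}$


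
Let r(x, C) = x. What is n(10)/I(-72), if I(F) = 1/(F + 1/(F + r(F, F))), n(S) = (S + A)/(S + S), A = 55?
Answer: -134797/576 ≈ -234.02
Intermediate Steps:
n(S) = (55 + S)/(2*S) (n(S) = (S + 55)/(S + S) = (55 + S)/((2*S)) = (55 + S)*(1/(2*S)) = (55 + S)/(2*S))
I(F) = 1/(F + 1/(2*F)) (I(F) = 1/(F + 1/(F + F)) = 1/(F + 1/(2*F)))
n(10)/I(-72) = ((1/2)*(55 + 10)/10)/((2*(-72)/(1 + 2*(-72)**2))) = ((1/2)*(1/10)*65)/((2*(-72)/(1 + 2*5184))) = 13/(4*((2*(-72)/(1 + 10368)))) = 13/(4*((2*(-72)/10369))) = 13/(4*((2*(-72)*(1/10369)))) = 13/(4*(-144/10369)) = (13/4)*(-10369/144) = -134797/576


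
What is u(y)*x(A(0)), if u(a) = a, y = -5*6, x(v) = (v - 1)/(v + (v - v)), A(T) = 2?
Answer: -15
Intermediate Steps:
x(v) = (-1 + v)/v (x(v) = (-1 + v)/(v + 0) = (-1 + v)/v)
y = -30
u(y)*x(A(0)) = -30*(-1 + 2)/2 = -15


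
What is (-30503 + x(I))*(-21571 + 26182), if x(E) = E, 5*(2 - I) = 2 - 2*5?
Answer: -703163667/5 ≈ -1.4063e+8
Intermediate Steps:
I = 18/5 (I = 2 - (2 - 2*5)/5 = 2 - (2 - 10)/5 = 2 - 1/5*(-8) = 2 + 8/5 = 18/5 ≈ 3.6000)
(-30503 + x(I))*(-21571 + 26182) = (-30503 + 18/5)*(-21571 + 26182) = -152497/5*4611 = -703163667/5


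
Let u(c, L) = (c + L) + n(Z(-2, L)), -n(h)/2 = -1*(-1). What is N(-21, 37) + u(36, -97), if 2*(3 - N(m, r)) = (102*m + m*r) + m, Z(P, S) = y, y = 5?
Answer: 1410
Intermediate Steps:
Z(P, S) = 5
N(m, r) = 3 - 103*m/2 - m*r/2 (N(m, r) = 3 - ((102*m + m*r) + m)/2 = 3 - (103*m + m*r)/2 = 3 + (-103*m/2 - m*r/2) = 3 - 103*m/2 - m*r/2)
n(h) = -2 (n(h) = -(-2)*(-1) = -2*1 = -2)
u(c, L) = -2 + L + c (u(c, L) = (c + L) - 2 = (L + c) - 2 = -2 + L + c)
N(-21, 37) + u(36, -97) = (3 - 103/2*(-21) - 1/2*(-21)*37) + (-2 - 97 + 36) = (3 + 2163/2 + 777/2) - 63 = 1473 - 63 = 1410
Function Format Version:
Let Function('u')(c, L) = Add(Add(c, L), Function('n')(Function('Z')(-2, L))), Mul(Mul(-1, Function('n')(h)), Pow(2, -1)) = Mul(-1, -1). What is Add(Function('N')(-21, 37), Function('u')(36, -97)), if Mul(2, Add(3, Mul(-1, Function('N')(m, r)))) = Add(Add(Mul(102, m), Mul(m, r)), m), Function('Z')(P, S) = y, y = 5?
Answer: 1410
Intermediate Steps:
Function('Z')(P, S) = 5
Function('N')(m, r) = Add(3, Mul(Rational(-103, 2), m), Mul(Rational(-1, 2), m, r)) (Function('N')(m, r) = Add(3, Mul(Rational(-1, 2), Add(Add(Mul(102, m), Mul(m, r)), m))) = Add(3, Mul(Rational(-1, 2), Add(Mul(103, m), Mul(m, r)))) = Add(3, Add(Mul(Rational(-103, 2), m), Mul(Rational(-1, 2), m, r))) = Add(3, Mul(Rational(-103, 2), m), Mul(Rational(-1, 2), m, r)))
Function('n')(h) = -2 (Function('n')(h) = Mul(-2, Mul(-1, -1)) = Mul(-2, 1) = -2)
Function('u')(c, L) = Add(-2, L, c) (Function('u')(c, L) = Add(Add(c, L), -2) = Add(Add(L, c), -2) = Add(-2, L, c))
Add(Function('N')(-21, 37), Function('u')(36, -97)) = Add(Add(3, Mul(Rational(-103, 2), -21), Mul(Rational(-1, 2), -21, 37)), Add(-2, -97, 36)) = Add(Add(3, Rational(2163, 2), Rational(777, 2)), -63) = Add(1473, -63) = 1410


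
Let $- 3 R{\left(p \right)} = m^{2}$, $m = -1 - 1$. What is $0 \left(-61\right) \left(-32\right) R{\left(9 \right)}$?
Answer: $0$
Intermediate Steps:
$m = -2$
$R{\left(p \right)} = - \frac{4}{3}$ ($R{\left(p \right)} = - \frac{\left(-2\right)^{2}}{3} = \left(- \frac{1}{3}\right) 4 = - \frac{4}{3}$)
$0 \left(-61\right) \left(-32\right) R{\left(9 \right)} = 0 \left(-61\right) \left(-32\right) \left(- \frac{4}{3}\right) = 0 \left(-32\right) \left(- \frac{4}{3}\right) = 0 \left(- \frac{4}{3}\right) = 0$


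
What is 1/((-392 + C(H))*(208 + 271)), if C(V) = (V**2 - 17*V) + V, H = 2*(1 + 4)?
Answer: -1/216508 ≈ -4.6188e-6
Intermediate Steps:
H = 10 (H = 2*5 = 10)
C(V) = V**2 - 16*V
1/((-392 + C(H))*(208 + 271)) = 1/((-392 + 10*(-16 + 10))*(208 + 271)) = 1/((-392 + 10*(-6))*479) = 1/((-392 - 60)*479) = 1/(-452*479) = 1/(-216508) = -1/216508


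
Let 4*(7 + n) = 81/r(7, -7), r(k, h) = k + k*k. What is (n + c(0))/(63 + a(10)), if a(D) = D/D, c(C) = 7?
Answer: 81/14336 ≈ 0.0056501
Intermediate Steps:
r(k, h) = k + k**2
a(D) = 1
n = -1487/224 (n = -7 + (81/((7*(1 + 7))))/4 = -7 + (81/((7*8)))/4 = -7 + (81/56)/4 = -7 + (81*(1/56))/4 = -7 + (1/4)*(81/56) = -7 + 81/224 = -1487/224 ≈ -6.6384)
(n + c(0))/(63 + a(10)) = (-1487/224 + 7)/(63 + 1) = (81/224)/64 = (81/224)*(1/64) = 81/14336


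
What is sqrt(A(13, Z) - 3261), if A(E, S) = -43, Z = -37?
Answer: 2*I*sqrt(826) ≈ 57.48*I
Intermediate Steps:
sqrt(A(13, Z) - 3261) = sqrt(-43 - 3261) = sqrt(-3304) = 2*I*sqrt(826)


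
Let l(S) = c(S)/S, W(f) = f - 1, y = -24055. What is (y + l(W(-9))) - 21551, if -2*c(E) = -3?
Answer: -912123/20 ≈ -45606.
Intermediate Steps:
c(E) = 3/2 (c(E) = -½*(-3) = 3/2)
W(f) = -1 + f
l(S) = 3/(2*S)
(y + l(W(-9))) - 21551 = (-24055 + 3/(2*(-1 - 9))) - 21551 = (-24055 + (3/2)/(-10)) - 21551 = (-24055 + (3/2)*(-⅒)) - 21551 = (-24055 - 3/20) - 21551 = -481103/20 - 21551 = -912123/20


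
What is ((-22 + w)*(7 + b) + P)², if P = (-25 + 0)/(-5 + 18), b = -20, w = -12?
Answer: 32729841/169 ≈ 1.9367e+5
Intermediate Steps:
P = -25/13 ≈ -1.9231
((-22 + w)*(7 + b) + P)² = ((-22 - 12)*(7 - 20) - 25/13)² = (-34*(-13) - 25/13)² = (442 - 25/13)² = (5721/13)² = 32729841/169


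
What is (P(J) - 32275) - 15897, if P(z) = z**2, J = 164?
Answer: -21276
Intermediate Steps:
(P(J) - 32275) - 15897 = (164**2 - 32275) - 15897 = (26896 - 32275) - 15897 = -5379 - 15897 = -21276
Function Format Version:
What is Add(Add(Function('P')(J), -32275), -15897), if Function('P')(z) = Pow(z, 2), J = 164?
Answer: -21276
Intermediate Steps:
Add(Add(Function('P')(J), -32275), -15897) = Add(Add(Pow(164, 2), -32275), -15897) = Add(Add(26896, -32275), -15897) = Add(-5379, -15897) = -21276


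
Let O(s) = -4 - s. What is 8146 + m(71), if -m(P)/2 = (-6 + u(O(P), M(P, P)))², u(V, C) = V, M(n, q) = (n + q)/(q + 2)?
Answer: -4976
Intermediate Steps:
M(n, q) = (n + q)/(2 + q)
m(P) = -2*(-10 - P)² (m(P) = -2*(-6 + (-4 - P))² = -2*(-10 - P)²)
8146 + m(71) = 8146 - 2*(10 + 71)² = 8146 - 2*81² = 8146 - 2*6561 = 8146 - 13122 = -4976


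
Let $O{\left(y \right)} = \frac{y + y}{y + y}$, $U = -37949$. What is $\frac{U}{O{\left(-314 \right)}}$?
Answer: $-37949$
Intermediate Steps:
$O{\left(y \right)} = 1$ ($O{\left(y \right)} = \frac{2 y}{2 y} = 2 y \frac{1}{2 y} = 1$)
$\frac{U}{O{\left(-314 \right)}} = - \frac{37949}{1} = \left(-37949\right) 1 = -37949$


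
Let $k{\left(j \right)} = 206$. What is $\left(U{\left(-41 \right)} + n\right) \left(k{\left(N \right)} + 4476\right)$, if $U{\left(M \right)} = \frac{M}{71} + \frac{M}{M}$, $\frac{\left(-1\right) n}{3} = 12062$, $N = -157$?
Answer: $- \frac{12028882032}{71} \approx -1.6942 \cdot 10^{8}$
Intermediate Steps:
$n = -36186$ ($n = \left(-3\right) 12062 = -36186$)
$U{\left(M \right)} = 1 + \frac{M}{71}$ ($U{\left(M \right)} = M \frac{1}{71} + 1 = \frac{M}{71} + 1 = 1 + \frac{M}{71}$)
$\left(U{\left(-41 \right)} + n\right) \left(k{\left(N \right)} + 4476\right) = \left(\left(1 + \frac{1}{71} \left(-41\right)\right) - 36186\right) \left(206 + 4476\right) = \left(\left(1 - \frac{41}{71}\right) - 36186\right) 4682 = \left(\frac{30}{71} - 36186\right) 4682 = \left(- \frac{2569176}{71}\right) 4682 = - \frac{12028882032}{71}$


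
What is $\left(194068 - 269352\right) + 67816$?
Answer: $-7468$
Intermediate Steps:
$\left(194068 - 269352\right) + 67816 = -75284 + 67816 = -7468$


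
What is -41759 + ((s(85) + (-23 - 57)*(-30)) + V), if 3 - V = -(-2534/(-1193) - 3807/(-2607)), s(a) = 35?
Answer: -40761033194/1036717 ≈ -39317.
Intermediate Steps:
V = 6826114/1036717 (V = 3 - (-1)*(-2534/(-1193) - 3807/(-2607)) = 3 - (-1)*(-2534*(-1/1193) - 3807*(-1/2607)) = 3 - (-1)*(2534/1193 + 1269/869) = 3 - (-1)*3715963/1036717 = 3 - 1*(-3715963/1036717) = 3 + 3715963/1036717 = 6826114/1036717 ≈ 6.5844)
-41759 + ((s(85) + (-23 - 57)*(-30)) + V) = -41759 + ((35 + (-23 - 57)*(-30)) + 6826114/1036717) = -41759 + ((35 - 80*(-30)) + 6826114/1036717) = -41759 + ((35 + 2400) + 6826114/1036717) = -41759 + (2435 + 6826114/1036717) = -41759 + 2531232009/1036717 = -40761033194/1036717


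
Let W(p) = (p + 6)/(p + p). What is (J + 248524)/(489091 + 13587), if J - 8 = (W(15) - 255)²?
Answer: 31320049/50267800 ≈ 0.62306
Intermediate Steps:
W(p) = (6 + p)/(2*p) (W(p) = (6 + p)/((2*p)) = (6 + p)*(1/(2*p)) = (6 + p)/(2*p))
J = 6467649/100 (J = 8 + ((½)*(6 + 15)/15 - 255)² = 8 + ((½)*(1/15)*21 - 255)² = 8 + (7/10 - 255)² = 8 + (-2543/10)² = 8 + 6466849/100 = 6467649/100 ≈ 64677.)
(J + 248524)/(489091 + 13587) = (6467649/100 + 248524)/(489091 + 13587) = (31320049/100)/502678 = (31320049/100)*(1/502678) = 31320049/50267800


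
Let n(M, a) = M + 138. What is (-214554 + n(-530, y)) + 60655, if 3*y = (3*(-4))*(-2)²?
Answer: -154291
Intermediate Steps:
y = -16 (y = ((3*(-4))*(-2)²)/3 = (-12*4)/3 = (⅓)*(-48) = -16)
n(M, a) = 138 + M
(-214554 + n(-530, y)) + 60655 = (-214554 + (138 - 530)) + 60655 = (-214554 - 392) + 60655 = -214946 + 60655 = -154291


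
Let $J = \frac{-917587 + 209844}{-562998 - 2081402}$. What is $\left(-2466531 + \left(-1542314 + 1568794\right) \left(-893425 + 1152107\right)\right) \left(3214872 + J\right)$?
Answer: $\frac{58212821769466341722147}{2644400} \approx 2.2014 \cdot 10^{16}$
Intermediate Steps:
$J = \frac{707743}{2644400}$ ($J = - \frac{707743}{-2644400} = \left(-707743\right) \left(- \frac{1}{2644400}\right) = \frac{707743}{2644400} \approx 0.26764$)
$\left(-2466531 + \left(-1542314 + 1568794\right) \left(-893425 + 1152107\right)\right) \left(3214872 + J\right) = \left(-2466531 + \left(-1542314 + 1568794\right) \left(-893425 + 1152107\right)\right) \left(3214872 + \frac{707743}{2644400}\right) = \left(-2466531 + 26480 \cdot 258682\right) \frac{8501408224543}{2644400} = \left(-2466531 + 6849899360\right) \frac{8501408224543}{2644400} = 6847432829 \cdot \frac{8501408224543}{2644400} = \frac{58212821769466341722147}{2644400}$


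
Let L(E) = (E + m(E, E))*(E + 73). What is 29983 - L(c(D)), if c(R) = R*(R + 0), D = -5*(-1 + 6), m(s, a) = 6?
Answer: -410455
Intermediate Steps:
D = -25 (D = -5*5 = -25)
c(R) = R² (c(R) = R*R = R²)
L(E) = (6 + E)*(73 + E) (L(E) = (E + 6)*(E + 73) = (6 + E)*(73 + E))
29983 - L(c(D)) = 29983 - (438 + ((-25)²)² + 79*(-25)²) = 29983 - (438 + 625² + 79*625) = 29983 - (438 + 390625 + 49375) = 29983 - 1*440438 = 29983 - 440438 = -410455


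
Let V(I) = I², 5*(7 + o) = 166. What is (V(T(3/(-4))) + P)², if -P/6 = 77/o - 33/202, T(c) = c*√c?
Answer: 209064445001721/717043142656 ≈ 291.56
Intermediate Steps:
T(c) = c^(3/2)
o = 131/5 (o = -7 + (⅕)*166 = -7 + 166/5 = 131/5 ≈ 26.200)
P = -220341/13231 (P = -6*(77/(131/5) - 33/202) = -6*(77*(5/131) - 33*1/202) = -6*(385/131 - 33/202) = -6*73447/26462 = -220341/13231 ≈ -16.653)
(V(T(3/(-4))) + P)² = (((3/(-4))^(3/2))² - 220341/13231)² = (((3*(-¼))^(3/2))² - 220341/13231)² = (((-¾)^(3/2))² - 220341/13231)² = ((-3*I*√3/8)² - 220341/13231)² = (-27/64 - 220341/13231)² = (-14459061/846784)² = 209064445001721/717043142656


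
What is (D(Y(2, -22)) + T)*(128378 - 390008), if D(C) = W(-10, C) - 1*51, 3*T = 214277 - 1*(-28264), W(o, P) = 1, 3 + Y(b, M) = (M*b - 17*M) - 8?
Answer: -21138919110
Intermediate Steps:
Y(b, M) = -11 - 17*M + M*b (Y(b, M) = -3 + ((M*b - 17*M) - 8) = -3 + ((-17*M + M*b) - 8) = -3 + (-8 - 17*M + M*b) = -11 - 17*M + M*b)
T = 80847 (T = (214277 - 1*(-28264))/3 = (214277 + 28264)/3 = (⅓)*242541 = 80847)
D(C) = -50 (D(C) = 1 - 1*51 = 1 - 51 = -50)
(D(Y(2, -22)) + T)*(128378 - 390008) = (-50 + 80847)*(128378 - 390008) = 80797*(-261630) = -21138919110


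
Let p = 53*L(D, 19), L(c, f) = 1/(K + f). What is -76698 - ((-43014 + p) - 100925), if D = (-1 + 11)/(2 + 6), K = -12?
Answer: 470634/7 ≈ 67233.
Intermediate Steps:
D = 5/4 (D = 10/8 = 10*(1/8) = 5/4 ≈ 1.2500)
L(c, f) = 1/(-12 + f)
p = 53/7 (p = 53/(-12 + 19) = 53/7 ≈ 7.5714)
-76698 - ((-43014 + p) - 100925) = -76698 - ((-43014 + 53/7) - 100925) = -76698 - (-301045/7 - 100925) = -76698 - 1*(-1007520/7) = -76698 + 1007520/7 = 470634/7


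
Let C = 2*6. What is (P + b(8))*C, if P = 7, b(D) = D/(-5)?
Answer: 324/5 ≈ 64.800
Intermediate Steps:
b(D) = -D/5 (b(D) = D*(-⅕) = -D/5)
C = 12
(P + b(8))*C = (7 - ⅕*8)*12 = (7 - 8/5)*12 = (27/5)*12 = 324/5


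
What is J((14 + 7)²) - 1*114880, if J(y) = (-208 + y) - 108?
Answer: -114755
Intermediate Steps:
J(y) = -316 + y
J((14 + 7)²) - 1*114880 = (-316 + (14 + 7)²) - 1*114880 = (-316 + 21²) - 114880 = (-316 + 441) - 114880 = 125 - 114880 = -114755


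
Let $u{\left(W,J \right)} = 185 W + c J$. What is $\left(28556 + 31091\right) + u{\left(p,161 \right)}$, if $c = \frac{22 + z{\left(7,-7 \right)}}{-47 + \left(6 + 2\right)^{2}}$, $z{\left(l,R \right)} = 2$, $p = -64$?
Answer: $\frac{816583}{17} \approx 48034.0$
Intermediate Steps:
$c = \frac{24}{17}$ ($c = \frac{22 + 2}{-47 + \left(6 + 2\right)^{2}} = \frac{24}{-47 + 8^{2}} = \frac{24}{-47 + 64} = \frac{24}{17} \approx 1.4118$)
$u{\left(W,J \right)} = 185 W + \frac{24 J}{17}$
$\left(28556 + 31091\right) + u{\left(p,161 \right)} = \left(28556 + 31091\right) + \left(185 \left(-64\right) + \frac{24}{17} \cdot 161\right) = 59647 + \left(-11840 + \frac{3864}{17}\right) = 59647 - \frac{197416}{17} = \frac{816583}{17}$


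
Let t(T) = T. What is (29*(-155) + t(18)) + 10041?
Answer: 5564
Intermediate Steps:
(29*(-155) + t(18)) + 10041 = (29*(-155) + 18) + 10041 = (-4495 + 18) + 10041 = -4477 + 10041 = 5564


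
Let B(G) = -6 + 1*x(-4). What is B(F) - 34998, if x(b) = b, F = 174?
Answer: -35008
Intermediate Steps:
B(G) = -10 (B(G) = -6 + 1*(-4) = -6 - 4 = -10)
B(F) - 34998 = -10 - 34998 = -35008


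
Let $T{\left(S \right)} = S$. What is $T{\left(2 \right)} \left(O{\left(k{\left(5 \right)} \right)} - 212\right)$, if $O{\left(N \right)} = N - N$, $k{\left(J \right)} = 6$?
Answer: $-424$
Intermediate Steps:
$O{\left(N \right)} = 0$
$T{\left(2 \right)} \left(O{\left(k{\left(5 \right)} \right)} - 212\right) = 2 \left(0 - 212\right) = 2 \left(-212\right) = -424$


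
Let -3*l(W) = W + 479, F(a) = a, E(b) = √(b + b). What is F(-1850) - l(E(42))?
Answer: -5071/3 + 2*√21/3 ≈ -1687.3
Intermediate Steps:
E(b) = √2*√b (E(b) = √(2*b) = √2*√b)
l(W) = -479/3 - W/3 (l(W) = -(W + 479)/3 = -(479 + W)/3 = -479/3 - W/3)
F(-1850) - l(E(42)) = -1850 - (-479/3 - √2*√42/3) = -1850 - (-479/3 - 2*√21/3) = -1850 + (479/3 + 2*√21/3) = -5071/3 + 2*√21/3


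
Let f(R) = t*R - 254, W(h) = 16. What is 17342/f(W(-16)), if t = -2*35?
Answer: -8671/687 ≈ -12.622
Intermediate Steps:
t = -70
f(R) = -254 - 70*R (f(R) = -70*R - 254 = -254 - 70*R)
17342/f(W(-16)) = 17342/(-254 - 70*16) = 17342/(-254 - 1120) = 17342/(-1374) = 17342*(-1/1374) = -8671/687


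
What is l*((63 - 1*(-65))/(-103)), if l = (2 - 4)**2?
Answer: -512/103 ≈ -4.9709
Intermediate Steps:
l = 4 (l = (-2)**2 = 4)
l*((63 - 1*(-65))/(-103)) = 4*((63 - 1*(-65))/(-103)) = 4*((63 + 65)*(-1/103)) = 4*(128*(-1/103)) = 4*(-128/103) = -512/103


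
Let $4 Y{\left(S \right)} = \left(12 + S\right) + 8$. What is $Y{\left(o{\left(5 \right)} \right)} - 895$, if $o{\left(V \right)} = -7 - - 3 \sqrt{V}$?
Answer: $- \frac{3567}{4} + \frac{3 \sqrt{5}}{4} \approx -890.07$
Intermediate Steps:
$o{\left(V \right)} = -7 + 3 \sqrt{V}$
$Y{\left(S \right)} = 5 + \frac{S}{4}$ ($Y{\left(S \right)} = \frac{\left(12 + S\right) + 8}{4} = \frac{20 + S}{4} = 5 + \frac{S}{4}$)
$Y{\left(o{\left(5 \right)} \right)} - 895 = \left(5 + \frac{-7 + 3 \sqrt{5}}{4}\right) - 895 = \left(5 - \left(\frac{7}{4} - \frac{3 \sqrt{5}}{4}\right)\right) - 895 = \left(\frac{13}{4} + \frac{3 \sqrt{5}}{4}\right) - 895 = - \frac{3567}{4} + \frac{3 \sqrt{5}}{4}$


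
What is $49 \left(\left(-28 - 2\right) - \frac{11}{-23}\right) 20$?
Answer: $- \frac{665420}{23} \approx -28931.0$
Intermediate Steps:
$49 \left(\left(-28 - 2\right) - \frac{11}{-23}\right) 20 = 49 \left(-30 - - \frac{11}{23}\right) 20 = 49 \left(-30 + \frac{11}{23}\right) 20 = 49 \left(- \frac{679}{23}\right) 20 = \left(- \frac{33271}{23}\right) 20 = - \frac{665420}{23}$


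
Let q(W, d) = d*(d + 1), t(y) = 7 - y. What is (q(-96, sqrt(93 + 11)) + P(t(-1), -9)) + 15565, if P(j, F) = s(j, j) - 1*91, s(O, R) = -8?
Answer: 15570 + 2*sqrt(26) ≈ 15580.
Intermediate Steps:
P(j, F) = -99 (P(j, F) = -8 - 1*91 = -8 - 91 = -99)
q(W, d) = d*(1 + d)
(q(-96, sqrt(93 + 11)) + P(t(-1), -9)) + 15565 = (sqrt(93 + 11)*(1 + sqrt(93 + 11)) - 99) + 15565 = (sqrt(104)*(1 + sqrt(104)) - 99) + 15565 = ((2*sqrt(26))*(1 + 2*sqrt(26)) - 99) + 15565 = (2*sqrt(26)*(1 + 2*sqrt(26)) - 99) + 15565 = (-99 + 2*sqrt(26)*(1 + 2*sqrt(26))) + 15565 = 15466 + 2*sqrt(26)*(1 + 2*sqrt(26))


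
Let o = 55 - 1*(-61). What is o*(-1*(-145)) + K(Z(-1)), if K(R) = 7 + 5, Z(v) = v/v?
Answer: 16832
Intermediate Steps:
Z(v) = 1
o = 116 (o = 55 + 61 = 116)
K(R) = 12
o*(-1*(-145)) + K(Z(-1)) = 116*(-1*(-145)) + 12 = 116*145 + 12 = 16820 + 12 = 16832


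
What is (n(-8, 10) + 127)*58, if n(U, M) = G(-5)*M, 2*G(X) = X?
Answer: 5916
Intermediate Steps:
G(X) = X/2
n(U, M) = -5*M/2 (n(U, M) = ((½)*(-5))*M = -5*M/2)
(n(-8, 10) + 127)*58 = (-5/2*10 + 127)*58 = (-25 + 127)*58 = 102*58 = 5916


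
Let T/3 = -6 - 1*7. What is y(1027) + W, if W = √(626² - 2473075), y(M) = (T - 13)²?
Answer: 2704 + I*√2081199 ≈ 2704.0 + 1442.6*I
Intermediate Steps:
T = -39 (T = 3*(-6 - 1*7) = 3*(-6 - 7) = 3*(-13) = -39)
y(M) = 2704 (y(M) = (-39 - 13)² = (-52)² = 2704)
W = I*√2081199 (W = √(391876 - 2473075) = √(-2081199) = I*√2081199 ≈ 1442.6*I)
y(1027) + W = 2704 + I*√2081199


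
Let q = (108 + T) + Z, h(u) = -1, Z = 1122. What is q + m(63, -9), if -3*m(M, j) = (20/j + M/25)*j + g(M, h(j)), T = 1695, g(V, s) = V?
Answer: 217867/75 ≈ 2904.9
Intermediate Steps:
q = 2925 (q = (108 + 1695) + 1122 = 1803 + 1122 = 2925)
m(M, j) = -M/3 - j*(20/j + M/25)/3 (m(M, j) = -((20/j + M/25)*j + M)/3 = -(j*(20/j + M/25) + M)/3 = -(M + j*(20/j + M/25))/3 = -M/3 - j*(20/j + M/25)/3)
q + m(63, -9) = 2925 + (-20/3 - ⅓*63 - 1/75*63*(-9)) = 2925 + (-20/3 - 21 + 189/25) = 2925 - 1508/75 = 217867/75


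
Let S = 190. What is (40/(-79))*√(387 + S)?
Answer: -40*√577/79 ≈ -12.162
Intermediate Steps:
(40/(-79))*√(387 + S) = (40/(-79))*√(387 + 190) = (40*(-1/79))*√577 = -40*√577/79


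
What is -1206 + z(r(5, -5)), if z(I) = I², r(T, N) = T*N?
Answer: -581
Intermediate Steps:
r(T, N) = N*T
-1206 + z(r(5, -5)) = -1206 + (-5*5)² = -1206 + (-25)² = -1206 + 625 = -581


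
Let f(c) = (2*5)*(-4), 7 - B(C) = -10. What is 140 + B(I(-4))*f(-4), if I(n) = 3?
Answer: -540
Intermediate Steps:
B(C) = 17 (B(C) = 7 - 1*(-10) = 7 + 10 = 17)
f(c) = -40 (f(c) = 10*(-4) = -40)
140 + B(I(-4))*f(-4) = 140 + 17*(-40) = 140 - 680 = -540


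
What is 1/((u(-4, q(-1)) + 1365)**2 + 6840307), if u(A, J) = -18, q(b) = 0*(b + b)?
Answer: 1/8654716 ≈ 1.1554e-7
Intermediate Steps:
q(b) = 0 (q(b) = 0*(2*b) = 0)
1/((u(-4, q(-1)) + 1365)**2 + 6840307) = 1/((-18 + 1365)**2 + 6840307) = 1/(1347**2 + 6840307) = 1/(1814409 + 6840307) = 1/8654716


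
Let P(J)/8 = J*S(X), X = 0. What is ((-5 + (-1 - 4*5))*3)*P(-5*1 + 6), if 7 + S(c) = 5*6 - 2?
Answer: -13104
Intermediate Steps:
S(c) = 21 (S(c) = -7 + (5*6 - 2) = -7 + (30 - 2) = -7 + 28 = 21)
P(J) = 168*J (P(J) = 8*(J*21) = 8*(21*J) = 168*J)
((-5 + (-1 - 4*5))*3)*P(-5*1 + 6) = ((-5 + (-1 - 4*5))*3)*(168*(-5*1 + 6)) = ((-5 + (-1 - 20))*3)*(168*(-5 + 6)) = ((-5 - 21)*3)*(168*1) = -26*3*168 = -78*168 = -13104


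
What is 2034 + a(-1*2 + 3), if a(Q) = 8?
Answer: 2042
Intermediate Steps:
2034 + a(-1*2 + 3) = 2034 + 8 = 2042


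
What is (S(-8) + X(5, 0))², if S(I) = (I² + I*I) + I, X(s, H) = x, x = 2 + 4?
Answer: 15876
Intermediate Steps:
x = 6
X(s, H) = 6
S(I) = I + 2*I² (S(I) = (I² + I²) + I = 2*I² + I = I + 2*I²)
(S(-8) + X(5, 0))² = (-8*(1 + 2*(-8)) + 6)² = (-8*(1 - 16) + 6)² = (-8*(-15) + 6)² = (120 + 6)² = 126² = 15876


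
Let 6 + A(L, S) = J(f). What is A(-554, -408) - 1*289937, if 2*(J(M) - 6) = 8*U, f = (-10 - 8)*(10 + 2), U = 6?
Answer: -289913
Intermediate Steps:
f = -216 (f = -18*12 = -216)
J(M) = 30 (J(M) = 6 + (8*6)/2 = 6 + (1/2)*48 = 6 + 24 = 30)
A(L, S) = 24 (A(L, S) = -6 + 30 = 24)
A(-554, -408) - 1*289937 = 24 - 1*289937 = 24 - 289937 = -289913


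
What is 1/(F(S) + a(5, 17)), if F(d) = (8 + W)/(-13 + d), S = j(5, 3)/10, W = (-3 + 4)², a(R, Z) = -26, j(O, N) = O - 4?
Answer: -43/1148 ≈ -0.037456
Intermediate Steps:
j(O, N) = -4 + O
W = 1 (W = 1² = 1)
S = ⅒ (S = (-4 + 5)/10 = 1*(⅒) = ⅒ ≈ 0.10000)
F(d) = 9/(-13 + d) (F(d) = (8 + 1)/(-13 + d) = 9/(-13 + d))
1/(F(S) + a(5, 17)) = 1/(9/(-13 + ⅒) - 26) = 1/(9/(-129/10) - 26) = 1/(9*(-10/129) - 26) = 1/(-30/43 - 26) = 1/(-1148/43) = -43/1148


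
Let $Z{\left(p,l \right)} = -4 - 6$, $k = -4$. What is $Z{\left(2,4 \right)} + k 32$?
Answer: $-138$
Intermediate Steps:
$Z{\left(p,l \right)} = -10$
$Z{\left(2,4 \right)} + k 32 = -10 - 128 = -138$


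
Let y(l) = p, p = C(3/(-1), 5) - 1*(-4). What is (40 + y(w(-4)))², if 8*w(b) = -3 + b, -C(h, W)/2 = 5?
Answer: 1156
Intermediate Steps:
C(h, W) = -10 (C(h, W) = -2*5 = -10)
w(b) = -3/8 + b/8 (w(b) = (-3 + b)/8 = -3/8 + b/8)
p = -6 (p = -10 - 1*(-4) = -10 + 4 = -6)
y(l) = -6
(40 + y(w(-4)))² = (40 - 6)² = 34² = 1156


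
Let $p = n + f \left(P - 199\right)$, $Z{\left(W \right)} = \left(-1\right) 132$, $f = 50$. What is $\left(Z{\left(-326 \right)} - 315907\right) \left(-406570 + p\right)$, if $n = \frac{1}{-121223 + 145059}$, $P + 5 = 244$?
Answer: $\frac{3047668533894241}{23836} \approx 1.2786 \cdot 10^{11}$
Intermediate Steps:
$P = 239$ ($P = -5 + 244 = 239$)
$n = \frac{1}{23836} \approx 4.1953 \cdot 10^{-5}$
$Z{\left(W \right)} = -132$
$p = \frac{47672001}{23836}$ ($p = \frac{1}{23836} + 50 \left(239 - 199\right) = \frac{1}{23836} + 50 \cdot 40 = \frac{1}{23836} + 2000 = \frac{47672001}{23836} \approx 2000.0$)
$\left(Z{\left(-326 \right)} - 315907\right) \left(-406570 + p\right) = \left(-132 - 315907\right) \left(-406570 + \frac{47672001}{23836}\right) = \left(-316039\right) \left(- \frac{9643330519}{23836}\right) = \frac{3047668533894241}{23836}$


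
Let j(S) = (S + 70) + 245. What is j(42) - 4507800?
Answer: -4507443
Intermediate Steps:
j(S) = 315 + S (j(S) = (70 + S) + 245 = 315 + S)
j(42) - 4507800 = (315 + 42) - 4507800 = 357 - 4507800 = -4507443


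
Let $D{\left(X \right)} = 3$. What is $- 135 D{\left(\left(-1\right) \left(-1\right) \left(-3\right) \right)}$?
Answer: $-405$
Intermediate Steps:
$- 135 D{\left(\left(-1\right) \left(-1\right) \left(-3\right) \right)} = \left(-135\right) 3 = -405$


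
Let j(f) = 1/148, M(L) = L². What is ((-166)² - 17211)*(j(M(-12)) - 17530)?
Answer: -26839471455/148 ≈ -1.8135e+8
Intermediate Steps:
j(f) = 1/148
((-166)² - 17211)*(j(M(-12)) - 17530) = ((-166)² - 17211)*(1/148 - 17530) = (27556 - 17211)*(-2594439/148) = 10345*(-2594439/148) = -26839471455/148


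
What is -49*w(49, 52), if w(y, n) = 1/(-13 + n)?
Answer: -49/39 ≈ -1.2564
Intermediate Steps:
-49*w(49, 52) = -49/(-13 + 52) = -49/39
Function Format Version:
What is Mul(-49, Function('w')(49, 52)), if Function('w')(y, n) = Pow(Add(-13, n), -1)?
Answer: Rational(-49, 39) ≈ -1.2564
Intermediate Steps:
Mul(-49, Function('w')(49, 52)) = Mul(-49, Pow(Add(-13, 52), -1)) = Mul(-49, Pow(39, -1)) = Mul(-49, Rational(1, 39)) = Rational(-49, 39)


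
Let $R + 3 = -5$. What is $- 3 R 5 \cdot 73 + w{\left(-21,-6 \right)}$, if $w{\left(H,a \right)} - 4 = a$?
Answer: $8758$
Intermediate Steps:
$R = -8$ ($R = -3 - 5 = -8$)
$w{\left(H,a \right)} = 4 + a$
$- 3 R 5 \cdot 73 + w{\left(-21,-6 \right)} = \left(-3\right) \left(-8\right) 5 \cdot 73 + \left(4 - 6\right) = 24 \cdot 5 \cdot 73 - 2 = 120 \cdot 73 - 2 = 8760 - 2 = 8758$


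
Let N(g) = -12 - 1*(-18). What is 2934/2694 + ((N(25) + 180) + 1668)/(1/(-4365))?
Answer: -3633626301/449 ≈ -8.0927e+6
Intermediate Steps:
N(g) = 6 (N(g) = -12 + 18 = 6)
2934/2694 + ((N(25) + 180) + 1668)/(1/(-4365)) = 2934/2694 + ((6 + 180) + 1668)/(1/(-4365)) = 2934*(1/2694) + (186 + 1668)/(-1/4365) = 489/449 + 1854*(-4365) = 489/449 - 8092710 = -3633626301/449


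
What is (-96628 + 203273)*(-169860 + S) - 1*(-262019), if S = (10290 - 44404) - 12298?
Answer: -23064065421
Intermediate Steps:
S = -46412 (S = -34114 - 12298 = -46412)
(-96628 + 203273)*(-169860 + S) - 1*(-262019) = (-96628 + 203273)*(-169860 - 46412) - 1*(-262019) = 106645*(-216272) + 262019 = -23064327440 + 262019 = -23064065421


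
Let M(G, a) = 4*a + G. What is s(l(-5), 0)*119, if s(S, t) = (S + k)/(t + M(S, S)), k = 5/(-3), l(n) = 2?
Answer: 119/30 ≈ 3.9667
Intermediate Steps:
M(G, a) = G + 4*a
k = -5/3 (k = 5*(-⅓) = -5/3 ≈ -1.6667)
s(S, t) = (-5/3 + S)/(t + 5*S) (s(S, t) = (S - 5/3)/(t + (S + 4*S)) = (-5/3 + S)/(t + 5*S))
s(l(-5), 0)*119 = ((-5/3 + 2)/(0 + 5*2))*119 = ((⅓)/(0 + 10))*119 = ((⅓)/10)*119 = ((⅒)*(⅓))*119 = (1/30)*119 = 119/30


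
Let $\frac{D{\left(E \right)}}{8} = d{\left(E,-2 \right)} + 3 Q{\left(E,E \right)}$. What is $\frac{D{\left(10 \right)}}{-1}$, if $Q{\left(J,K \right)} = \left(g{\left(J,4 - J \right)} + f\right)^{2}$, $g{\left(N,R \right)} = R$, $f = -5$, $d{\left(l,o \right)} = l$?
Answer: $-2984$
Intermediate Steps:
$Q{\left(J,K \right)} = \left(-1 - J\right)^{2}$ ($Q{\left(J,K \right)} = \left(\left(4 - J\right) - 5\right)^{2} = \left(-1 - J\right)^{2}$)
$D{\left(E \right)} = 8 E + 24 \left(1 + E\right)^{2}$ ($D{\left(E \right)} = 8 \left(E + 3 \left(1 + E\right)^{2}\right) = 8 E + 24 \left(1 + E\right)^{2}$)
$\frac{D{\left(10 \right)}}{-1} = \frac{8 \cdot 10 + 24 \left(1 + 10\right)^{2}}{-1} = - (80 + 24 \cdot 11^{2}) = - (80 + 24 \cdot 121) = - (80 + 2904) = \left(-1\right) 2984 = -2984$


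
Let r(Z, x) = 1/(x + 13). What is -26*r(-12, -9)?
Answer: -13/2 ≈ -6.5000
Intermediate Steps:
r(Z, x) = 1/(13 + x)
-26*r(-12, -9) = -26/(13 - 9) = -26/4 = -26*1/4 = -13/2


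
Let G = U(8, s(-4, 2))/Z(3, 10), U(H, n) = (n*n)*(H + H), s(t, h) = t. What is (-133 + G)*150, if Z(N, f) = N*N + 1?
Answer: -16110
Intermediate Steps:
Z(N, f) = 1 + N**2 (Z(N, f) = N**2 + 1 = 1 + N**2)
U(H, n) = 2*H*n**2 (U(H, n) = n**2*(2*H) = 2*H*n**2)
G = 128/5 (G = (2*8*(-4)**2)/(1 + 3**2) = (2*8*16)/(1 + 9) = 256/10 = 256*(1/10) = 128/5 ≈ 25.600)
(-133 + G)*150 = (-133 + 128/5)*150 = -537/5*150 = -16110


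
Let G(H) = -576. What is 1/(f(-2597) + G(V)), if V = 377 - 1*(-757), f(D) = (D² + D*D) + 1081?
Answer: 1/13489323 ≈ 7.4133e-8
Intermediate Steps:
f(D) = 1081 + 2*D² (f(D) = (D² + D²) + 1081 = 2*D² + 1081 = 1081 + 2*D²)
V = 1134 (V = 377 + 757 = 1134)
1/(f(-2597) + G(V)) = 1/((1081 + 2*(-2597)²) - 576) = 1/((1081 + 2*6744409) - 576) = 1/((1081 + 13488818) - 576) = 1/(13489899 - 576) = 1/13489323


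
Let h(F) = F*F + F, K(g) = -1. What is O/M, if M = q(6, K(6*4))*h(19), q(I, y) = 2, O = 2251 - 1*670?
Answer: 1581/760 ≈ 2.0803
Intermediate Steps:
O = 1581 (O = 2251 - 670 = 1581)
h(F) = F + F² (h(F) = F² + F = F + F²)
M = 760 (M = 2*(19*(1 + 19)) = 2*(19*20) = 2*380 = 760)
O/M = 1581/760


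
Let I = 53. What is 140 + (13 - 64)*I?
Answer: -2563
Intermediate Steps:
140 + (13 - 64)*I = 140 + (13 - 64)*53 = 140 - 51*53 = 140 - 2703 = -2563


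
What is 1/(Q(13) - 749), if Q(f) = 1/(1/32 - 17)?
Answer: -543/406739 ≈ -0.0013350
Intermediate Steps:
Q(f) = -32/543 (Q(f) = 1/(1/32 - 17) = 1/(-543/32) = -32/543)
1/(Q(13) - 749) = 1/(-32/543 - 749) = 1/(-406739/543) = -543/406739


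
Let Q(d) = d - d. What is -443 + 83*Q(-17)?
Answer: -443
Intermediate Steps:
Q(d) = 0
-443 + 83*Q(-17) = -443 + 83*0 = -443 + 0 = -443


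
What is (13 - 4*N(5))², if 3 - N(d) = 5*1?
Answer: 441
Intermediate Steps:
N(d) = -2 (N(d) = 3 - 5 = -2)
(13 - 4*N(5))² = (13 - 4*(-2))² = (13 + 8)² = 21² = 441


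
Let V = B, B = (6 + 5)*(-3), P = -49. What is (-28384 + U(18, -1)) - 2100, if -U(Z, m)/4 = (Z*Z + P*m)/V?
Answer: -1004480/33 ≈ -30439.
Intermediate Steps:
B = -33 (B = 11*(-3) = -33)
V = -33
U(Z, m) = -196*m/33 + 4*Z**2/33 (U(Z, m) = -4*(Z*Z - 49*m)/(-33) = -4*(Z**2 - 49*m)*(-1)/33 = -4*(-Z**2/33 + 49*m/33) = -196*m/33 + 4*Z**2/33)
(-28384 + U(18, -1)) - 2100 = (-28384 + (-196/33*(-1) + (4/33)*18**2)) - 2100 = (-28384 + (196/33 + (4/33)*324)) - 2100 = (-28384 + (196/33 + 432/11)) - 2100 = (-28384 + 1492/33) - 2100 = -935180/33 - 2100 = -1004480/33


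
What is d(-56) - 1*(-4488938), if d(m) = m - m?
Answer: 4488938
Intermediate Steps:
d(m) = 0
d(-56) - 1*(-4488938) = 0 - 1*(-4488938) = 0 + 4488938 = 4488938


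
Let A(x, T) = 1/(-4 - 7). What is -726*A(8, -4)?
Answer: 66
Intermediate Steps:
A(x, T) = -1/11 (A(x, T) = 1/(-11) = -1/11)
-726*A(8, -4) = -726*(-1/11) = 66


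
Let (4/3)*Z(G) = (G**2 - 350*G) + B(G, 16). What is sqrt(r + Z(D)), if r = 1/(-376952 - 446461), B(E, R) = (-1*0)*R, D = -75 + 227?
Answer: I*sqrt(15304018439362881)/823413 ≈ 150.24*I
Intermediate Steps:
D = 152
B(E, R) = 0 (B(E, R) = 0*R = 0)
r = -1/823413 (r = 1/(-823413) = -1/823413 ≈ -1.2145e-6)
Z(G) = -525*G/2 + 3*G**2/4 (Z(G) = 3*((G**2 - 350*G) + 0)/4 = 3*(G**2 - 350*G)/4 = -525*G/2 + 3*G**2/4)
sqrt(r + Z(D)) = sqrt(-1/823413 + (3/4)*152*(-350 + 152)) = sqrt(-1/823413 + (3/4)*152*(-198)) = sqrt(-1/823413 - 22572) = sqrt(-18586078237/823413) = I*sqrt(15304018439362881)/823413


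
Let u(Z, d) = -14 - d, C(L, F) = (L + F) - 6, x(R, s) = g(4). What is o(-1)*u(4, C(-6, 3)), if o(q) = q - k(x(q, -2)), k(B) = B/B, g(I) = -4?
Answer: 10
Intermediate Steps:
x(R, s) = -4
k(B) = 1
o(q) = -1 + q (o(q) = q - 1*1 = q - 1 = -1 + q)
C(L, F) = -6 + F + L (C(L, F) = (F + L) - 6 = -6 + F + L)
o(-1)*u(4, C(-6, 3)) = (-1 - 1)*(-14 - (-6 + 3 - 6)) = -2*(-14 - 1*(-9)) = -2*(-14 + 9) = -2*(-5) = 10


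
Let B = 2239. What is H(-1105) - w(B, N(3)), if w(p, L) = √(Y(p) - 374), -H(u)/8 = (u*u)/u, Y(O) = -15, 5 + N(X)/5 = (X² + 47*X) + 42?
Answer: 8840 - I*√389 ≈ 8840.0 - 19.723*I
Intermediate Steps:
N(X) = 185 + 5*X² + 235*X (N(X) = -25 + 5*((X² + 47*X) + 42) = -25 + 5*(42 + X² + 47*X) = -25 + (210 + 5*X² + 235*X) = 185 + 5*X² + 235*X)
H(u) = -8*u (H(u) = -8*u*u/u = -8*u²/u = -8*u)
w(p, L) = I*√389 (w(p, L) = √(-15 - 374) = √(-389) = I*√389)
H(-1105) - w(B, N(3)) = -8*(-1105) - I*√389 = 8840 - I*√389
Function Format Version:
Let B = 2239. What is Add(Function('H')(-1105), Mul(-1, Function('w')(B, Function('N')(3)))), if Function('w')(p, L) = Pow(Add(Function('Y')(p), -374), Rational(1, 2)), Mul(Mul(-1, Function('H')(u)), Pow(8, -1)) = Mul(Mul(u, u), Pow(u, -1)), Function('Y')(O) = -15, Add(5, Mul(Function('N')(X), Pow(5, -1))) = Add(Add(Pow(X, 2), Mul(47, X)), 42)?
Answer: Add(8840, Mul(-1, I, Pow(389, Rational(1, 2)))) ≈ Add(8840.0, Mul(-19.723, I))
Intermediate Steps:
Function('N')(X) = Add(185, Mul(5, Pow(X, 2)), Mul(235, X)) (Function('N')(X) = Add(-25, Mul(5, Add(Add(Pow(X, 2), Mul(47, X)), 42))) = Add(-25, Mul(5, Add(42, Pow(X, 2), Mul(47, X)))) = Add(-25, Add(210, Mul(5, Pow(X, 2)), Mul(235, X))) = Add(185, Mul(5, Pow(X, 2)), Mul(235, X)))
Function('H')(u) = Mul(-8, u) (Function('H')(u) = Mul(-8, Mul(Mul(u, u), Pow(u, -1))) = Mul(-8, Mul(Pow(u, 2), Pow(u, -1))) = Mul(-8, u))
Function('w')(p, L) = Mul(I, Pow(389, Rational(1, 2))) (Function('w')(p, L) = Pow(Add(-15, -374), Rational(1, 2)) = Pow(-389, Rational(1, 2)) = Mul(I, Pow(389, Rational(1, 2))))
Add(Function('H')(-1105), Mul(-1, Function('w')(B, Function('N')(3)))) = Add(Mul(-8, -1105), Mul(-1, Mul(I, Pow(389, Rational(1, 2))))) = Add(8840, Mul(-1, I, Pow(389, Rational(1, 2))))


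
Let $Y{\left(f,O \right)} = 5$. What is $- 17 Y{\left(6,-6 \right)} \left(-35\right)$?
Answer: $2975$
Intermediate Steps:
$- 17 Y{\left(6,-6 \right)} \left(-35\right) = \left(-17\right) 5 \left(-35\right) = \left(-85\right) \left(-35\right) = 2975$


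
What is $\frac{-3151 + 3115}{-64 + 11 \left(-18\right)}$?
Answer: $\frac{18}{131} \approx 0.1374$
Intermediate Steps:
$\frac{-3151 + 3115}{-64 + 11 \left(-18\right)} = - \frac{36}{-64 - 198} = - \frac{36}{-262} = \left(-36\right) \left(- \frac{1}{262}\right) = \frac{18}{131}$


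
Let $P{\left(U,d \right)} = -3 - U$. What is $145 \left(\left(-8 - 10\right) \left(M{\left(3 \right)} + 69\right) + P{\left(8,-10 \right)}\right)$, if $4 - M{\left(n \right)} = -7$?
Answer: $-210395$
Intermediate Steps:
$M{\left(n \right)} = 11$ ($M{\left(n \right)} = 4 - -7 = 4 + 7 = 11$)
$145 \left(\left(-8 - 10\right) \left(M{\left(3 \right)} + 69\right) + P{\left(8,-10 \right)}\right) = 145 \left(\left(-8 - 10\right) \left(11 + 69\right) - 11\right) = 145 \left(\left(-18\right) 80 - 11\right) = 145 \left(-1440 - 11\right) = 145 \left(-1451\right) = -210395$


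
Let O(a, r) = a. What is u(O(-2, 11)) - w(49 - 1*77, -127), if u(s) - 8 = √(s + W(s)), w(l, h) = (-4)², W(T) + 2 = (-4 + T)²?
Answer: -8 + 4*√2 ≈ -2.3431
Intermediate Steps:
W(T) = -2 + (-4 + T)²
w(l, h) = 16
u(s) = 8 + √(-2 + s + (-4 + s)²) (u(s) = 8 + √(s + (-2 + (-4 + s)²)) = 8 + √(-2 + s + (-4 + s)²))
u(O(-2, 11)) - w(49 - 1*77, -127) = (8 + √(-2 - 2 + (-4 - 2)²)) - 1*16 = (8 + √(-2 - 2 + (-6)²)) - 16 = (8 + √(-2 - 2 + 36)) - 16 = (8 + √32) - 16 = (8 + 4*√2) - 16 = -8 + 4*√2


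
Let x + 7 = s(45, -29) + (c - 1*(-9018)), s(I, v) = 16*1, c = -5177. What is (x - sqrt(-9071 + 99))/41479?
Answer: 3850/41479 - 2*I*sqrt(2243)/41479 ≈ 0.092818 - 0.0022836*I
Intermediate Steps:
s(I, v) = 16
x = 3850 (x = -7 + (16 + (-5177 - 1*(-9018))) = -7 + (16 + (-5177 + 9018)) = -7 + (16 + 3841) = -7 + 3857 = 3850)
(x - sqrt(-9071 + 99))/41479 = (3850 - sqrt(-9071 + 99))/41479 = (3850 - sqrt(-8972))*(1/41479) = (3850 - 2*I*sqrt(2243))*(1/41479) = 3850/41479 - 2*I*sqrt(2243)/41479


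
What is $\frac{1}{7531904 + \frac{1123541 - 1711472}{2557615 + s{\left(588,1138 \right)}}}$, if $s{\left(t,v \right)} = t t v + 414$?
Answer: $\frac{396014701}{2982744709932773} \approx 1.3277 \cdot 10^{-7}$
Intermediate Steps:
$s{\left(t,v \right)} = 414 + v t^{2}$ ($s{\left(t,v \right)} = t^{2} v + 414 = v t^{2} + 414 = 414 + v t^{2}$)
$\frac{1}{7531904 + \frac{1123541 - 1711472}{2557615 + s{\left(588,1138 \right)}}} = \frac{1}{7531904 + \frac{1123541 - 1711472}{2557615 + \left(414 + 1138 \cdot 588^{2}\right)}} = \frac{1}{7531904 - \frac{587931}{2557615 + \left(414 + 1138 \cdot 345744\right)}} = \frac{1}{7531904 - \frac{587931}{2557615 + \left(414 + 393456672\right)}} = \frac{1}{7531904 - \frac{587931}{2557615 + 393457086}} = \frac{1}{7531904 - \frac{587931}{396014701}} = \frac{1}{\frac{2982744709932773}{396014701}} = \frac{396014701}{2982744709932773}$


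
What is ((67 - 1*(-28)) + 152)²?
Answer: 61009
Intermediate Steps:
((67 - 1*(-28)) + 152)² = ((67 + 28) + 152)² = (95 + 152)² = 247² = 61009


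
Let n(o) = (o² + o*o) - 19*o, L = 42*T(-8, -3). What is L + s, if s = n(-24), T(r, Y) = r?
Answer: 1272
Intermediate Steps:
L = -336 (L = 42*(-8) = -336)
n(o) = -19*o + 2*o² (n(o) = (o² + o²) - 19*o = 2*o² - 19*o = -19*o + 2*o²)
s = 1608 (s = -24*(-19 + 2*(-24)) = -24*(-19 - 48) = -24*(-67) = 1608)
L + s = -336 + 1608 = 1272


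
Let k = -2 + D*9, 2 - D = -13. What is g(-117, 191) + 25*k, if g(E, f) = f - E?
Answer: 3633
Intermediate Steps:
D = 15 (D = 2 - 1*(-13) = 2 + 13 = 15)
k = 133 (k = -2 + 15*9 = -2 + 135 = 133)
g(-117, 191) + 25*k = (191 - 1*(-117)) + 25*133 = (191 + 117) + 3325 = 308 + 3325 = 3633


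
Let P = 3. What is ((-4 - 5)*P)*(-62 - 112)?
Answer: 4698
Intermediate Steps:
((-4 - 5)*P)*(-62 - 112) = ((-4 - 5)*3)*(-62 - 112) = -9*3*(-174) = -27*(-174) = 4698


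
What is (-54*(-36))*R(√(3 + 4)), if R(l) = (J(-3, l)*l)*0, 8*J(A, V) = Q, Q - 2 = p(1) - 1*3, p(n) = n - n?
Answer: 0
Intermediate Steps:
p(n) = 0
Q = -1 (Q = 2 + (0 - 1*3) = 2 + (0 - 3) = 2 - 3 = -1)
J(A, V) = -⅛ (J(A, V) = (⅛)*(-1) = -⅛)
R(l) = 0 (R(l) = -l/8*0 = 0)
(-54*(-36))*R(√(3 + 4)) = -54*(-36)*0 = 1944*0 = 0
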